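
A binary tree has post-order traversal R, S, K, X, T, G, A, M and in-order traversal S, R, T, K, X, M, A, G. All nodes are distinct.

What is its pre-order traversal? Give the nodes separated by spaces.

M T S R X K A G

The last element of post-order is the root; it splits in-order into left and right subtrees.
Root M: left subtree has 5 nodes {S, R, T, K, X}, right has 2 {A, G}.
  Root T: left subtree has 2 nodes {S, R}, right has 2 {K, X}.
    Root S: left subtree has 0 nodes { }, right has 1 {R}.
    Root X: left subtree has 1 node {K}, right has 0 { }.
  Root A: left subtree has 0 nodes { }, right has 1 {G}.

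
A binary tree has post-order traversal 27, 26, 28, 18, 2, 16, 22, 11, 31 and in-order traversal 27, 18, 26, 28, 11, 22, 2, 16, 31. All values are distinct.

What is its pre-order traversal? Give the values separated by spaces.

31 11 18 27 28 26 22 16 2

The last element of post-order is the root; it splits in-order into left and right subtrees.
Root 31: left subtree has 8 nodes {27, 18, 26, 28, 11, 22, 2, 16}, right has 0 { }.
  Root 11: left subtree has 4 nodes {27, 18, 26, 28}, right has 3 {22, 2, 16}.
    Root 18: left subtree has 1 node {27}, right has 2 {26, 28}.
      Root 28: left subtree has 1 node {26}, right has 0 { }.
    Root 22: left subtree has 0 nodes { }, right has 2 {2, 16}.
      Root 16: left subtree has 1 node {2}, right has 0 { }.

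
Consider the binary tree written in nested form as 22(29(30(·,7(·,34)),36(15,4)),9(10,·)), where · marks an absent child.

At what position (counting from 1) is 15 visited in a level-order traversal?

Level-order visits nodes level by level from the root, left to right within each level.
Level 0: 22
Level 1: 29, 9
Level 2: 30, 36, 10
Level 3: 7, 15, 4
Level 4: 34
Full level-order sequence: 22, 29, 9, 30, 36, 10, 7, 15, 4, 34.

8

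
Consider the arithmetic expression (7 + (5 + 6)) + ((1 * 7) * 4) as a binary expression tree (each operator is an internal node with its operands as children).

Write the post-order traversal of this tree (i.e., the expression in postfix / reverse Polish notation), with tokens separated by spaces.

7 5 6 + + 1 7 * 4 * +

Post-order on an expression tree gives postfix notation: for each operator, emit left operand, right operand, then the operator.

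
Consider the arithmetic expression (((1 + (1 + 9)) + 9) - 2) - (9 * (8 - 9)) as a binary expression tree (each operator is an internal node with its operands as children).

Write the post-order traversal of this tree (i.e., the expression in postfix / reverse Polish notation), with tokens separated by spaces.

1 1 9 + + 9 + 2 - 9 8 9 - * -

Post-order on an expression tree gives postfix notation: for each operator, emit left operand, right operand, then the operator.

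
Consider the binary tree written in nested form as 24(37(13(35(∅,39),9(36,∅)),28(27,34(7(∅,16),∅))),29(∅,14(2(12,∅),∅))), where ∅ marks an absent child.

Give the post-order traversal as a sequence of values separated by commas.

39, 35, 36, 9, 13, 27, 16, 7, 34, 28, 37, 12, 2, 14, 29, 24

Post-order visits the left subtree, then the right subtree, then the node.
At 24: go left to 37.
  At 37: go left to 13.
    At 13: go left to 35.
      At 35: no left child.
      At 35: go right to 39.
        39 is a leaf — visit 39.
      Visit 35.
    At 13: go right to 9.
      At 9: go left to 36.
        36 is a leaf — visit 36.
      At 9: no right child.
      Visit 9.
    Visit 13.
  At 37: go right to 28.
    At 28: go left to 27.
      27 is a leaf — visit 27.
    At 28: go right to 34.
      At 34: go left to 7.
        At 7: no left child.
        At 7: go right to 16.
          16 is a leaf — visit 16.
        Visit 7.
      At 34: no right child.
      Visit 34.
    Visit 28.
  Visit 37.
At 24: go right to 29.
  At 29: no left child.
  At 29: go right to 14.
    At 14: go left to 2.
      At 2: go left to 12.
        12 is a leaf — visit 12.
      At 2: no right child.
      Visit 2.
    At 14: no right child.
    Visit 14.
  Visit 29.
Visit 24.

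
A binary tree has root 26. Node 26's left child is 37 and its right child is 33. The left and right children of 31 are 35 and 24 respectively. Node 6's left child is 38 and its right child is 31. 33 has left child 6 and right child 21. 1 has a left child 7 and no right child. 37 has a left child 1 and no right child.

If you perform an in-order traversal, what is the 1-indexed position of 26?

In-order visits the left subtree, then the node, then the right subtree.
At 26: go left to 37.
  At 37: go left to 1.
    At 1: go left to 7.
      7 is a leaf — visit 7.
    Visit 1.
    At 1: no right child.
  Visit 37.
  At 37: no right child.
Visit 26.
At 26: go right to 33.
  At 33: go left to 6.
    At 6: go left to 38.
      38 is a leaf — visit 38.
    Visit 6.
    At 6: go right to 31.
      At 31: go left to 35.
        35 is a leaf — visit 35.
      Visit 31.
      At 31: go right to 24.
        24 is a leaf — visit 24.
  Visit 33.
  At 33: go right to 21.
    21 is a leaf — visit 21.
Full in-order sequence: 7, 1, 37, 26, 38, 6, 35, 31, 24, 33, 21.

4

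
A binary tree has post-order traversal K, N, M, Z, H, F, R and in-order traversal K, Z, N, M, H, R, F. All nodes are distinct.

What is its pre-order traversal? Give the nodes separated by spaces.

R H Z K M N F

The last element of post-order is the root; it splits in-order into left and right subtrees.
Root R: left subtree has 5 nodes {K, Z, N, M, H}, right has 1 {F}.
  Root H: left subtree has 4 nodes {K, Z, N, M}, right has 0 { }.
    Root Z: left subtree has 1 node {K}, right has 2 {N, M}.
      Root M: left subtree has 1 node {N}, right has 0 { }.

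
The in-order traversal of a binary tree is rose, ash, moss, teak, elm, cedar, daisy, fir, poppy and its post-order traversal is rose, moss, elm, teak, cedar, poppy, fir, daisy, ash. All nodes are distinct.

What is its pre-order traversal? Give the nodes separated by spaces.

ash rose daisy cedar teak moss elm fir poppy

The last element of post-order is the root; it splits in-order into left and right subtrees.
Root ash: left subtree has 1 node {rose}, right has 7 {moss, teak, elm, cedar, daisy, fir, poppy}.
  Root daisy: left subtree has 4 nodes {moss, teak, elm, cedar}, right has 2 {fir, poppy}.
    Root cedar: left subtree has 3 nodes {moss, teak, elm}, right has 0 { }.
      Root teak: left subtree has 1 node {moss}, right has 1 {elm}.
    Root fir: left subtree has 0 nodes { }, right has 1 {poppy}.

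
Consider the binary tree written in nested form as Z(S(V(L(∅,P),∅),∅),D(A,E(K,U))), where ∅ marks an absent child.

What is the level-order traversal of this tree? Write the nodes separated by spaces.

Z S D V A E L K U P

Level-order visits nodes level by level from the root, left to right within each level.
Level 0: Z
Level 1: S, D
Level 2: V, A, E
Level 3: L, K, U
Level 4: P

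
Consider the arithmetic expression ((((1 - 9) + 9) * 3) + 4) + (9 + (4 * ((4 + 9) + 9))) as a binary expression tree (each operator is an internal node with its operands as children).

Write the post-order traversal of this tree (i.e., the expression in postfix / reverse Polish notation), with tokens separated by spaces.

1 9 - 9 + 3 * 4 + 9 4 4 9 + 9 + * + +

Post-order on an expression tree gives postfix notation: for each operator, emit left operand, right operand, then the operator.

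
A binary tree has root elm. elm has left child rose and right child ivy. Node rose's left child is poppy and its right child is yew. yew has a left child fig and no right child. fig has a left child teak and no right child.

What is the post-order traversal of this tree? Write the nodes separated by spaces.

poppy teak fig yew rose ivy elm

Post-order visits the left subtree, then the right subtree, then the node.
At elm: go left to rose.
  At rose: go left to poppy.
    poppy is a leaf — visit poppy.
  At rose: go right to yew.
    At yew: go left to fig.
      At fig: go left to teak.
        teak is a leaf — visit teak.
      At fig: no right child.
      Visit fig.
    At yew: no right child.
    Visit yew.
  Visit rose.
At elm: go right to ivy.
  ivy is a leaf — visit ivy.
Visit elm.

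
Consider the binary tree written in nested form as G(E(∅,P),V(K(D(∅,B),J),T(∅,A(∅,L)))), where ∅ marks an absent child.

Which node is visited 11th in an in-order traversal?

In-order visits the left subtree, then the node, then the right subtree.
At G: go left to E.
  At E: no left child.
  Visit E.
  At E: go right to P.
    P is a leaf — visit P.
Visit G.
At G: go right to V.
  At V: go left to K.
    At K: go left to D.
      At D: no left child.
      Visit D.
      At D: go right to B.
        B is a leaf — visit B.
    Visit K.
    At K: go right to J.
      J is a leaf — visit J.
  Visit V.
  At V: go right to T.
    At T: no left child.
    Visit T.
    At T: go right to A.
      At A: no left child.
      Visit A.
      At A: go right to L.
        L is a leaf — visit L.
Full in-order sequence: E, P, G, D, B, K, J, V, T, A, L.

L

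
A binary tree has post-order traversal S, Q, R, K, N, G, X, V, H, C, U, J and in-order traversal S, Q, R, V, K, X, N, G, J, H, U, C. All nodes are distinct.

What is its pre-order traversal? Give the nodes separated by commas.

J, V, R, Q, S, X, K, G, N, U, H, C

The last element of post-order is the root; it splits in-order into left and right subtrees.
Root J: left subtree has 8 nodes {S, Q, R, V, K, X, N, G}, right has 3 {H, U, C}.
  Root V: left subtree has 3 nodes {S, Q, R}, right has 4 {K, X, N, G}.
    Root R: left subtree has 2 nodes {S, Q}, right has 0 { }.
      Root Q: left subtree has 1 node {S}, right has 0 { }.
    Root X: left subtree has 1 node {K}, right has 2 {N, G}.
      Root G: left subtree has 1 node {N}, right has 0 { }.
  Root U: left subtree has 1 node {H}, right has 1 {C}.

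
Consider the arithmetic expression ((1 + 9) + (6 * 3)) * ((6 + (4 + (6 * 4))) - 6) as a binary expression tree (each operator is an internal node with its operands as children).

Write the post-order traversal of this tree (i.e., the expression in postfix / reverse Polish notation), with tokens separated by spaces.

Post-order on an expression tree gives postfix notation: for each operator, emit left operand, right operand, then the operator.

1 9 + 6 3 * + 6 4 6 4 * + + 6 - *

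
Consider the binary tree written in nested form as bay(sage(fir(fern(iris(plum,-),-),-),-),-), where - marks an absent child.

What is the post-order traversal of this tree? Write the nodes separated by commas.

Post-order visits the left subtree, then the right subtree, then the node.
At bay: go left to sage.
  At sage: go left to fir.
    At fir: go left to fern.
      At fern: go left to iris.
        At iris: go left to plum.
          plum is a leaf — visit plum.
        At iris: no right child.
        Visit iris.
      At fern: no right child.
      Visit fern.
    At fir: no right child.
    Visit fir.
  At sage: no right child.
  Visit sage.
At bay: no right child.
Visit bay.

plum, iris, fern, fir, sage, bay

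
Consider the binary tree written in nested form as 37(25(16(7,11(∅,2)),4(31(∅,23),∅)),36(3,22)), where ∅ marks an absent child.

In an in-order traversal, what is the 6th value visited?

In-order visits the left subtree, then the node, then the right subtree.
At 37: go left to 25.
  At 25: go left to 16.
    At 16: go left to 7.
      7 is a leaf — visit 7.
    Visit 16.
    At 16: go right to 11.
      At 11: no left child.
      Visit 11.
      At 11: go right to 2.
        2 is a leaf — visit 2.
  Visit 25.
  At 25: go right to 4.
    At 4: go left to 31.
      At 31: no left child.
      Visit 31.
      At 31: go right to 23.
        23 is a leaf — visit 23.
    Visit 4.
    At 4: no right child.
Visit 37.
At 37: go right to 36.
  At 36: go left to 3.
    3 is a leaf — visit 3.
  Visit 36.
  At 36: go right to 22.
    22 is a leaf — visit 22.
Full in-order sequence: 7, 16, 11, 2, 25, 31, 23, 4, 37, 3, 36, 22.

31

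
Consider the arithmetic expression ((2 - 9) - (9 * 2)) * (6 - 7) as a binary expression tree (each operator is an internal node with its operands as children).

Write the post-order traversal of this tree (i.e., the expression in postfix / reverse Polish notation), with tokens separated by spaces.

Post-order on an expression tree gives postfix notation: for each operator, emit left operand, right operand, then the operator.

2 9 - 9 2 * - 6 7 - *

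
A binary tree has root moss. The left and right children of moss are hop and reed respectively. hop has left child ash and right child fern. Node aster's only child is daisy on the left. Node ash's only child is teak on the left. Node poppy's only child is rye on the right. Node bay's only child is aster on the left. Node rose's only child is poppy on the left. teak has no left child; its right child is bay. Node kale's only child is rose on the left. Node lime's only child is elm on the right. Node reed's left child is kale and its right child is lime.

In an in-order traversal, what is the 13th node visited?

reed

In-order visits the left subtree, then the node, then the right subtree.
At moss: go left to hop.
  At hop: go left to ash.
    At ash: go left to teak.
      At teak: no left child.
      Visit teak.
      At teak: go right to bay.
        At bay: go left to aster.
          At aster: go left to daisy.
            daisy is a leaf — visit daisy.
          Visit aster.
          At aster: no right child.
        Visit bay.
        At bay: no right child.
    Visit ash.
    At ash: no right child.
  Visit hop.
  At hop: go right to fern.
    fern is a leaf — visit fern.
Visit moss.
At moss: go right to reed.
  At reed: go left to kale.
    At kale: go left to rose.
      At rose: go left to poppy.
        At poppy: no left child.
        Visit poppy.
        At poppy: go right to rye.
          rye is a leaf — visit rye.
      Visit rose.
      At rose: no right child.
    Visit kale.
    At kale: no right child.
  Visit reed.
  At reed: go right to lime.
    At lime: no left child.
    Visit lime.
    At lime: go right to elm.
      elm is a leaf — visit elm.
Full in-order sequence: teak, daisy, aster, bay, ash, hop, fern, moss, poppy, rye, rose, kale, reed, lime, elm.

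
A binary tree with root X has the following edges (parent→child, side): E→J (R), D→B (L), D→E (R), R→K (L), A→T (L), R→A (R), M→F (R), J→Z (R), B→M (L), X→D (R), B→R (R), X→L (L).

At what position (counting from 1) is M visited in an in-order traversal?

3

In-order visits the left subtree, then the node, then the right subtree.
At X: go left to L.
  L is a leaf — visit L.
Visit X.
At X: go right to D.
  At D: go left to B.
    At B: go left to M.
      At M: no left child.
      Visit M.
      At M: go right to F.
        F is a leaf — visit F.
    Visit B.
    At B: go right to R.
      At R: go left to K.
        K is a leaf — visit K.
      Visit R.
      At R: go right to A.
        At A: go left to T.
          T is a leaf — visit T.
        Visit A.
        At A: no right child.
  Visit D.
  At D: go right to E.
    At E: no left child.
    Visit E.
    At E: go right to J.
      At J: no left child.
      Visit J.
      At J: go right to Z.
        Z is a leaf — visit Z.
Full in-order sequence: L, X, M, F, B, K, R, T, A, D, E, J, Z.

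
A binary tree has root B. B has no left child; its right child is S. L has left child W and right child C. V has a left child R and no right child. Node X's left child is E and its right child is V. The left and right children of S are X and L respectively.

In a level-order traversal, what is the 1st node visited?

Level-order visits nodes level by level from the root, left to right within each level.
Level 0: B
Level 1: S
Level 2: X, L
Level 3: E, V, W, C
Level 4: R
Full level-order sequence: B, S, X, L, E, V, W, C, R.

B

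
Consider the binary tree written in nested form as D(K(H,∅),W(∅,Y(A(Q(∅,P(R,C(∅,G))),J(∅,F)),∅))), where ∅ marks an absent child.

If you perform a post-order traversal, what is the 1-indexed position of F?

Post-order visits the left subtree, then the right subtree, then the node.
At D: go left to K.
  At K: go left to H.
    H is a leaf — visit H.
  At K: no right child.
  Visit K.
At D: go right to W.
  At W: no left child.
  At W: go right to Y.
    At Y: go left to A.
      At A: go left to Q.
        At Q: no left child.
        At Q: go right to P.
          At P: go left to R.
            R is a leaf — visit R.
          At P: go right to C.
            At C: no left child.
            At C: go right to G.
              G is a leaf — visit G.
            Visit C.
          Visit P.
        Visit Q.
      At A: go right to J.
        At J: no left child.
        At J: go right to F.
          F is a leaf — visit F.
        Visit J.
      Visit A.
    At Y: no right child.
    Visit Y.
  Visit W.
Visit D.
Full post-order sequence: H, K, R, G, C, P, Q, F, J, A, Y, W, D.

8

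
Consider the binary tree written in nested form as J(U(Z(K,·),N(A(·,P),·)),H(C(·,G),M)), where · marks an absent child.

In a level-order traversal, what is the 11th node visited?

Level-order visits nodes level by level from the root, left to right within each level.
Level 0: J
Level 1: U, H
Level 2: Z, N, C, M
Level 3: K, A, G
Level 4: P
Full level-order sequence: J, U, H, Z, N, C, M, K, A, G, P.

P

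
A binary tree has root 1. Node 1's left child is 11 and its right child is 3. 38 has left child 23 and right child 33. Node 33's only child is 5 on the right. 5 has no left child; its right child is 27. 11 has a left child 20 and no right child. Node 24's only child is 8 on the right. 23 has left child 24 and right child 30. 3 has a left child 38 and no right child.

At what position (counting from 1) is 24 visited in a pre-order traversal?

7

Pre-order visits the node, then its left subtree, then its right subtree.
Visit 1.
At 1: go left to 11.
  Visit 11.
  At 11: go left to 20.
    20 is a leaf — visit 20.
  At 11: no right child.
At 1: go right to 3.
  Visit 3.
  At 3: go left to 38.
    Visit 38.
    At 38: go left to 23.
      Visit 23.
      At 23: go left to 24.
        Visit 24.
        At 24: no left child.
        At 24: go right to 8.
          8 is a leaf — visit 8.
      At 23: go right to 30.
        30 is a leaf — visit 30.
    At 38: go right to 33.
      Visit 33.
      At 33: no left child.
      At 33: go right to 5.
        Visit 5.
        At 5: no left child.
        At 5: go right to 27.
          27 is a leaf — visit 27.
  At 3: no right child.
Full pre-order sequence: 1, 11, 20, 3, 38, 23, 24, 8, 30, 33, 5, 27.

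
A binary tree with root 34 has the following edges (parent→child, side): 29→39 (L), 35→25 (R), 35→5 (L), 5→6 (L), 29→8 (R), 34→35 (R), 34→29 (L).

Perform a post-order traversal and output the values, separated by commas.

Post-order visits the left subtree, then the right subtree, then the node.
At 34: go left to 29.
  At 29: go left to 39.
    39 is a leaf — visit 39.
  At 29: go right to 8.
    8 is a leaf — visit 8.
  Visit 29.
At 34: go right to 35.
  At 35: go left to 5.
    At 5: go left to 6.
      6 is a leaf — visit 6.
    At 5: no right child.
    Visit 5.
  At 35: go right to 25.
    25 is a leaf — visit 25.
  Visit 35.
Visit 34.

39, 8, 29, 6, 5, 25, 35, 34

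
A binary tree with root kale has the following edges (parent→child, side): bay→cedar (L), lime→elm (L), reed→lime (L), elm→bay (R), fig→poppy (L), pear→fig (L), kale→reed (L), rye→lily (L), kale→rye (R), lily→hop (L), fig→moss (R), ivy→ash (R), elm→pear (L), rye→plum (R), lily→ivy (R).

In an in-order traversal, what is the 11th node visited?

hop

In-order visits the left subtree, then the node, then the right subtree.
At kale: go left to reed.
  At reed: go left to lime.
    At lime: go left to elm.
      At elm: go left to pear.
        At pear: go left to fig.
          At fig: go left to poppy.
            poppy is a leaf — visit poppy.
          Visit fig.
          At fig: go right to moss.
            moss is a leaf — visit moss.
        Visit pear.
        At pear: no right child.
      Visit elm.
      At elm: go right to bay.
        At bay: go left to cedar.
          cedar is a leaf — visit cedar.
        Visit bay.
        At bay: no right child.
    Visit lime.
    At lime: no right child.
  Visit reed.
  At reed: no right child.
Visit kale.
At kale: go right to rye.
  At rye: go left to lily.
    At lily: go left to hop.
      hop is a leaf — visit hop.
    Visit lily.
    At lily: go right to ivy.
      At ivy: no left child.
      Visit ivy.
      At ivy: go right to ash.
        ash is a leaf — visit ash.
  Visit rye.
  At rye: go right to plum.
    plum is a leaf — visit plum.
Full in-order sequence: poppy, fig, moss, pear, elm, cedar, bay, lime, reed, kale, hop, lily, ivy, ash, rye, plum.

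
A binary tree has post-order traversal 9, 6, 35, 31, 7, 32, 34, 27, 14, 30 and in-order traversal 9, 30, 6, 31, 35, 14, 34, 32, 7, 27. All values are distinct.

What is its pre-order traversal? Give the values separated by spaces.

30 9 14 31 6 35 27 34 32 7

The last element of post-order is the root; it splits in-order into left and right subtrees.
Root 30: left subtree has 1 node {9}, right has 8 {6, 31, 35, 14, 34, 32, 7, 27}.
  Root 14: left subtree has 3 nodes {6, 31, 35}, right has 4 {34, 32, 7, 27}.
    Root 31: left subtree has 1 node {6}, right has 1 {35}.
    Root 27: left subtree has 3 nodes {34, 32, 7}, right has 0 { }.
      Root 34: left subtree has 0 nodes { }, right has 2 {32, 7}.
        Root 32: left subtree has 0 nodes { }, right has 1 {7}.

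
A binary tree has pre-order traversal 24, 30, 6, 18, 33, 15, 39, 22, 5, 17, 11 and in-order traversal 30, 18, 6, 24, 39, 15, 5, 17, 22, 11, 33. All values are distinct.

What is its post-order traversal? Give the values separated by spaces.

The first element of pre-order is the root; it splits in-order into left and right subtrees.
Root 24: left subtree has 3 nodes {30, 18, 6}, right has 7 {39, 15, 5, 17, 22, 11, 33}.
  Root 30: left subtree has 0 nodes { }, right has 2 {18, 6}.
    Root 6: left subtree has 1 node {18}, right has 0 { }.
  Root 33: left subtree has 6 nodes {39, 15, 5, 17, 22, 11}, right has 0 { }.
    Root 15: left subtree has 1 node {39}, right has 4 {5, 17, 22, 11}.
      Root 22: left subtree has 2 nodes {5, 17}, right has 1 {11}.
        Root 5: left subtree has 0 nodes { }, right has 1 {17}.

18 6 30 39 17 5 11 22 15 33 24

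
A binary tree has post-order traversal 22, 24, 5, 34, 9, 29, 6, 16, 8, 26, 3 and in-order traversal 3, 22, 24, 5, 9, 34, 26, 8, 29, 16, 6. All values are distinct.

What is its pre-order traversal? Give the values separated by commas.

The last element of post-order is the root; it splits in-order into left and right subtrees.
Root 3: left subtree has 0 nodes { }, right has 10 {22, 24, 5, 9, 34, 26, 8, 29, 16, 6}.
  Root 26: left subtree has 5 nodes {22, 24, 5, 9, 34}, right has 4 {8, 29, 16, 6}.
    Root 9: left subtree has 3 nodes {22, 24, 5}, right has 1 {34}.
      Root 5: left subtree has 2 nodes {22, 24}, right has 0 { }.
        Root 24: left subtree has 1 node {22}, right has 0 { }.
    Root 8: left subtree has 0 nodes { }, right has 3 {29, 16, 6}.
      Root 16: left subtree has 1 node {29}, right has 1 {6}.

3, 26, 9, 5, 24, 22, 34, 8, 16, 29, 6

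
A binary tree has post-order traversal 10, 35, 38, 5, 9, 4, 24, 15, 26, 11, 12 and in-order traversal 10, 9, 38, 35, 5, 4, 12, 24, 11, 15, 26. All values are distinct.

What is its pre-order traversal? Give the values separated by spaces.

12 4 9 10 5 38 35 11 24 26 15

The last element of post-order is the root; it splits in-order into left and right subtrees.
Root 12: left subtree has 6 nodes {10, 9, 38, 35, 5, 4}, right has 4 {24, 11, 15, 26}.
  Root 4: left subtree has 5 nodes {10, 9, 38, 35, 5}, right has 0 { }.
    Root 9: left subtree has 1 node {10}, right has 3 {38, 35, 5}.
      Root 5: left subtree has 2 nodes {38, 35}, right has 0 { }.
        Root 38: left subtree has 0 nodes { }, right has 1 {35}.
  Root 11: left subtree has 1 node {24}, right has 2 {15, 26}.
    Root 26: left subtree has 1 node {15}, right has 0 { }.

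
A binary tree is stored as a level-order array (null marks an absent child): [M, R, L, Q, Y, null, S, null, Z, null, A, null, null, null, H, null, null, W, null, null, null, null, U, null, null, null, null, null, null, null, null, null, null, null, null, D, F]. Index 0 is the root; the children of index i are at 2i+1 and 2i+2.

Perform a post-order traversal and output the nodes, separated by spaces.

Post-order visits the left subtree, then the right subtree, then the node.
At M: go left to R.
  At R: go left to Q.
    At Q: no left child.
    At Q: go right to Z.
      At Z: go left to W.
        At W: go left to D.
          D is a leaf — visit D.
        At W: go right to F.
          F is a leaf — visit F.
        Visit W.
      At Z: no right child.
      Visit Z.
    Visit Q.
  At R: go right to Y.
    At Y: no left child.
    At Y: go right to A.
      At A: no left child.
      At A: go right to U.
        U is a leaf — visit U.
      Visit A.
    Visit Y.
  Visit R.
At M: go right to L.
  At L: no left child.
  At L: go right to S.
    At S: no left child.
    At S: go right to H.
      H is a leaf — visit H.
    Visit S.
  Visit L.
Visit M.

D F W Z Q U A Y R H S L M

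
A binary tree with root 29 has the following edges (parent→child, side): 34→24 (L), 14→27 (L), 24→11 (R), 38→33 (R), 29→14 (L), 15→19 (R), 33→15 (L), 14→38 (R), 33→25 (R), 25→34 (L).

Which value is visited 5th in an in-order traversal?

19

In-order visits the left subtree, then the node, then the right subtree.
At 29: go left to 14.
  At 14: go left to 27.
    27 is a leaf — visit 27.
  Visit 14.
  At 14: go right to 38.
    At 38: no left child.
    Visit 38.
    At 38: go right to 33.
      At 33: go left to 15.
        At 15: no left child.
        Visit 15.
        At 15: go right to 19.
          19 is a leaf — visit 19.
      Visit 33.
      At 33: go right to 25.
        At 25: go left to 34.
          At 34: go left to 24.
            At 24: no left child.
            Visit 24.
            At 24: go right to 11.
              11 is a leaf — visit 11.
          Visit 34.
          At 34: no right child.
        Visit 25.
        At 25: no right child.
Visit 29.
At 29: no right child.
Full in-order sequence: 27, 14, 38, 15, 19, 33, 24, 11, 34, 25, 29.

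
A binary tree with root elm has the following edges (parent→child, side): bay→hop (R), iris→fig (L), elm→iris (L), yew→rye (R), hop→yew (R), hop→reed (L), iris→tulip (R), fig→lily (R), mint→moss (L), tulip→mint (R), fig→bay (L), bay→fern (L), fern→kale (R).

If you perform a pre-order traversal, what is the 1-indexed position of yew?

9

Pre-order visits the node, then its left subtree, then its right subtree.
Visit elm.
At elm: go left to iris.
  Visit iris.
  At iris: go left to fig.
    Visit fig.
    At fig: go left to bay.
      Visit bay.
      At bay: go left to fern.
        Visit fern.
        At fern: no left child.
        At fern: go right to kale.
          kale is a leaf — visit kale.
      At bay: go right to hop.
        Visit hop.
        At hop: go left to reed.
          reed is a leaf — visit reed.
        At hop: go right to yew.
          Visit yew.
          At yew: no left child.
          At yew: go right to rye.
            rye is a leaf — visit rye.
    At fig: go right to lily.
      lily is a leaf — visit lily.
  At iris: go right to tulip.
    Visit tulip.
    At tulip: no left child.
    At tulip: go right to mint.
      Visit mint.
      At mint: go left to moss.
        moss is a leaf — visit moss.
      At mint: no right child.
At elm: no right child.
Full pre-order sequence: elm, iris, fig, bay, fern, kale, hop, reed, yew, rye, lily, tulip, mint, moss.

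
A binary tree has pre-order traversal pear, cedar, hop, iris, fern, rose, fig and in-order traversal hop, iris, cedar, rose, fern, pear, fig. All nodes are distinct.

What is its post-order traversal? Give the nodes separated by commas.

The first element of pre-order is the root; it splits in-order into left and right subtrees.
Root pear: left subtree has 5 nodes {hop, iris, cedar, rose, fern}, right has 1 {fig}.
  Root cedar: left subtree has 2 nodes {hop, iris}, right has 2 {rose, fern}.
    Root hop: left subtree has 0 nodes { }, right has 1 {iris}.
    Root fern: left subtree has 1 node {rose}, right has 0 { }.

iris, hop, rose, fern, cedar, fig, pear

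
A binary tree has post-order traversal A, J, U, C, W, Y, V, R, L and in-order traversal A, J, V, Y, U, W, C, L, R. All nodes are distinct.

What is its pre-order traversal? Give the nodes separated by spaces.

L V J A Y W U C R

The last element of post-order is the root; it splits in-order into left and right subtrees.
Root L: left subtree has 7 nodes {A, J, V, Y, U, W, C}, right has 1 {R}.
  Root V: left subtree has 2 nodes {A, J}, right has 4 {Y, U, W, C}.
    Root J: left subtree has 1 node {A}, right has 0 { }.
    Root Y: left subtree has 0 nodes { }, right has 3 {U, W, C}.
      Root W: left subtree has 1 node {U}, right has 1 {C}.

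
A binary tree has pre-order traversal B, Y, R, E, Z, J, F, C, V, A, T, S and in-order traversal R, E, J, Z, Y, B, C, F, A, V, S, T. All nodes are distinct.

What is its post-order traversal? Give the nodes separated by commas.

J, Z, E, R, Y, C, A, S, T, V, F, B

The first element of pre-order is the root; it splits in-order into left and right subtrees.
Root B: left subtree has 5 nodes {R, E, J, Z, Y}, right has 6 {C, F, A, V, S, T}.
  Root Y: left subtree has 4 nodes {R, E, J, Z}, right has 0 { }.
    Root R: left subtree has 0 nodes { }, right has 3 {E, J, Z}.
      Root E: left subtree has 0 nodes { }, right has 2 {J, Z}.
        Root Z: left subtree has 1 node {J}, right has 0 { }.
  Root F: left subtree has 1 node {C}, right has 4 {A, V, S, T}.
    Root V: left subtree has 1 node {A}, right has 2 {S, T}.
      Root T: left subtree has 1 node {S}, right has 0 { }.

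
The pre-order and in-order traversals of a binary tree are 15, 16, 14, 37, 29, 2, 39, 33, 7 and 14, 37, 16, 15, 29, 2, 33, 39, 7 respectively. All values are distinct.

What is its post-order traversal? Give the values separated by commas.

37, 14, 16, 33, 7, 39, 2, 29, 15

The first element of pre-order is the root; it splits in-order into left and right subtrees.
Root 15: left subtree has 3 nodes {14, 37, 16}, right has 5 {29, 2, 33, 39, 7}.
  Root 16: left subtree has 2 nodes {14, 37}, right has 0 { }.
    Root 14: left subtree has 0 nodes { }, right has 1 {37}.
  Root 29: left subtree has 0 nodes { }, right has 4 {2, 33, 39, 7}.
    Root 2: left subtree has 0 nodes { }, right has 3 {33, 39, 7}.
      Root 39: left subtree has 1 node {33}, right has 1 {7}.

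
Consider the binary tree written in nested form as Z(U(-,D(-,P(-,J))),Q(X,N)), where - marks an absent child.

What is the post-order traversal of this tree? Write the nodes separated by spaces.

J P D U X N Q Z

Post-order visits the left subtree, then the right subtree, then the node.
At Z: go left to U.
  At U: no left child.
  At U: go right to D.
    At D: no left child.
    At D: go right to P.
      At P: no left child.
      At P: go right to J.
        J is a leaf — visit J.
      Visit P.
    Visit D.
  Visit U.
At Z: go right to Q.
  At Q: go left to X.
    X is a leaf — visit X.
  At Q: go right to N.
    N is a leaf — visit N.
  Visit Q.
Visit Z.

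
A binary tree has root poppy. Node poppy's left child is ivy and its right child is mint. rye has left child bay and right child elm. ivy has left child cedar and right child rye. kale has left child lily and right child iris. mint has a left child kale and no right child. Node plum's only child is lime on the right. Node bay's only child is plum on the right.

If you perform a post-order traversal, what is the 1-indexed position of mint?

11

Post-order visits the left subtree, then the right subtree, then the node.
At poppy: go left to ivy.
  At ivy: go left to cedar.
    cedar is a leaf — visit cedar.
  At ivy: go right to rye.
    At rye: go left to bay.
      At bay: no left child.
      At bay: go right to plum.
        At plum: no left child.
        At plum: go right to lime.
          lime is a leaf — visit lime.
        Visit plum.
      Visit bay.
    At rye: go right to elm.
      elm is a leaf — visit elm.
    Visit rye.
  Visit ivy.
At poppy: go right to mint.
  At mint: go left to kale.
    At kale: go left to lily.
      lily is a leaf — visit lily.
    At kale: go right to iris.
      iris is a leaf — visit iris.
    Visit kale.
  At mint: no right child.
  Visit mint.
Visit poppy.
Full post-order sequence: cedar, lime, plum, bay, elm, rye, ivy, lily, iris, kale, mint, poppy.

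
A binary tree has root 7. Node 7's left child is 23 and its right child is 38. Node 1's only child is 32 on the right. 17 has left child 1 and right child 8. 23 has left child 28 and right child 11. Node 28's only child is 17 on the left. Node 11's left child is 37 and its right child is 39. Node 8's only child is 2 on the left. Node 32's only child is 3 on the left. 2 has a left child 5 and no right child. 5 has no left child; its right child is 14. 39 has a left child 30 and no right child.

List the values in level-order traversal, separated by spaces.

Level-order visits nodes level by level from the root, left to right within each level.
Level 0: 7
Level 1: 23, 38
Level 2: 28, 11
Level 3: 17, 37, 39
Level 4: 1, 8, 30
Level 5: 32, 2
Level 6: 3, 5
Level 7: 14

7 23 38 28 11 17 37 39 1 8 30 32 2 3 5 14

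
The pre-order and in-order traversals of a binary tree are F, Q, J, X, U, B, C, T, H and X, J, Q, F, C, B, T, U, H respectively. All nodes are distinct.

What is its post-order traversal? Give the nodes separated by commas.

The first element of pre-order is the root; it splits in-order into left and right subtrees.
Root F: left subtree has 3 nodes {X, J, Q}, right has 5 {C, B, T, U, H}.
  Root Q: left subtree has 2 nodes {X, J}, right has 0 { }.
    Root J: left subtree has 1 node {X}, right has 0 { }.
  Root U: left subtree has 3 nodes {C, B, T}, right has 1 {H}.
    Root B: left subtree has 1 node {C}, right has 1 {T}.

X, J, Q, C, T, B, H, U, F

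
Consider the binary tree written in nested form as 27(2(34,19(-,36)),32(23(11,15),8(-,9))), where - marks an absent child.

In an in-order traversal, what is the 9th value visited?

In-order visits the left subtree, then the node, then the right subtree.
At 27: go left to 2.
  At 2: go left to 34.
    34 is a leaf — visit 34.
  Visit 2.
  At 2: go right to 19.
    At 19: no left child.
    Visit 19.
    At 19: go right to 36.
      36 is a leaf — visit 36.
Visit 27.
At 27: go right to 32.
  At 32: go left to 23.
    At 23: go left to 11.
      11 is a leaf — visit 11.
    Visit 23.
    At 23: go right to 15.
      15 is a leaf — visit 15.
  Visit 32.
  At 32: go right to 8.
    At 8: no left child.
    Visit 8.
    At 8: go right to 9.
      9 is a leaf — visit 9.
Full in-order sequence: 34, 2, 19, 36, 27, 11, 23, 15, 32, 8, 9.

32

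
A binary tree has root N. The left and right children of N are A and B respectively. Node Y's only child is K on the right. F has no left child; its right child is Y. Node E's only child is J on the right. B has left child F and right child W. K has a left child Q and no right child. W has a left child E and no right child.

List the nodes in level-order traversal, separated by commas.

N, A, B, F, W, Y, E, K, J, Q

Level-order visits nodes level by level from the root, left to right within each level.
Level 0: N
Level 1: A, B
Level 2: F, W
Level 3: Y, E
Level 4: K, J
Level 5: Q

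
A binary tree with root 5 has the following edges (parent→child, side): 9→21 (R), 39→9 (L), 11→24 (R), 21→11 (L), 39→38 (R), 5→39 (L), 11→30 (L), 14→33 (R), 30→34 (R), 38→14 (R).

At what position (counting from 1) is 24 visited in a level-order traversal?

10

Level-order visits nodes level by level from the root, left to right within each level.
Level 0: 5
Level 1: 39
Level 2: 9, 38
Level 3: 21, 14
Level 4: 11, 33
Level 5: 30, 24
Level 6: 34
Full level-order sequence: 5, 39, 9, 38, 21, 14, 11, 33, 30, 24, 34.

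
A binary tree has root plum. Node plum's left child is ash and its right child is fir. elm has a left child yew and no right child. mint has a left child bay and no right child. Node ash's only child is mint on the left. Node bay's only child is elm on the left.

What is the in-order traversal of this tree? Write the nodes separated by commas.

In-order visits the left subtree, then the node, then the right subtree.
At plum: go left to ash.
  At ash: go left to mint.
    At mint: go left to bay.
      At bay: go left to elm.
        At elm: go left to yew.
          yew is a leaf — visit yew.
        Visit elm.
        At elm: no right child.
      Visit bay.
      At bay: no right child.
    Visit mint.
    At mint: no right child.
  Visit ash.
  At ash: no right child.
Visit plum.
At plum: go right to fir.
  fir is a leaf — visit fir.

yew, elm, bay, mint, ash, plum, fir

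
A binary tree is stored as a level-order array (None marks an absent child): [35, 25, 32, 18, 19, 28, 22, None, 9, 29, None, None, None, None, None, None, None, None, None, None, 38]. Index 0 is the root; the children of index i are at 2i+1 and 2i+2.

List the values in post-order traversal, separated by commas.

Post-order visits the left subtree, then the right subtree, then the node.
At 35: go left to 25.
  At 25: go left to 18.
    At 18: no left child.
    At 18: go right to 9.
      9 is a leaf — visit 9.
    Visit 18.
  At 25: go right to 19.
    At 19: go left to 29.
      At 29: no left child.
      At 29: go right to 38.
        38 is a leaf — visit 38.
      Visit 29.
    At 19: no right child.
    Visit 19.
  Visit 25.
At 35: go right to 32.
  At 32: go left to 28.
    28 is a leaf — visit 28.
  At 32: go right to 22.
    22 is a leaf — visit 22.
  Visit 32.
Visit 35.

9, 18, 38, 29, 19, 25, 28, 22, 32, 35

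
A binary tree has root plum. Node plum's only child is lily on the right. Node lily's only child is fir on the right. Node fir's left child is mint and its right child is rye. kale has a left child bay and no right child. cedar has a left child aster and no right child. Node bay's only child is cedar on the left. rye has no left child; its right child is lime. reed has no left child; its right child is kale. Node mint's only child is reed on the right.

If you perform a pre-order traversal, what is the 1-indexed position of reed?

5

Pre-order visits the node, then its left subtree, then its right subtree.
Visit plum.
At plum: no left child.
At plum: go right to lily.
  Visit lily.
  At lily: no left child.
  At lily: go right to fir.
    Visit fir.
    At fir: go left to mint.
      Visit mint.
      At mint: no left child.
      At mint: go right to reed.
        Visit reed.
        At reed: no left child.
        At reed: go right to kale.
          Visit kale.
          At kale: go left to bay.
            Visit bay.
            At bay: go left to cedar.
              Visit cedar.
              At cedar: go left to aster.
                aster is a leaf — visit aster.
              At cedar: no right child.
            At bay: no right child.
          At kale: no right child.
    At fir: go right to rye.
      Visit rye.
      At rye: no left child.
      At rye: go right to lime.
        lime is a leaf — visit lime.
Full pre-order sequence: plum, lily, fir, mint, reed, kale, bay, cedar, aster, rye, lime.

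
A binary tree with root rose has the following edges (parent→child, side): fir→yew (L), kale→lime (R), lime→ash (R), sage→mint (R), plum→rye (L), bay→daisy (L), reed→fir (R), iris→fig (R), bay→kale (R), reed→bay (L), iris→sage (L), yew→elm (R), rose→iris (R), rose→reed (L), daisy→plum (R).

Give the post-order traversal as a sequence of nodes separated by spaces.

rye plum daisy ash lime kale bay elm yew fir reed mint sage fig iris rose

Post-order visits the left subtree, then the right subtree, then the node.
At rose: go left to reed.
  At reed: go left to bay.
    At bay: go left to daisy.
      At daisy: no left child.
      At daisy: go right to plum.
        At plum: go left to rye.
          rye is a leaf — visit rye.
        At plum: no right child.
        Visit plum.
      Visit daisy.
    At bay: go right to kale.
      At kale: no left child.
      At kale: go right to lime.
        At lime: no left child.
        At lime: go right to ash.
          ash is a leaf — visit ash.
        Visit lime.
      Visit kale.
    Visit bay.
  At reed: go right to fir.
    At fir: go left to yew.
      At yew: no left child.
      At yew: go right to elm.
        elm is a leaf — visit elm.
      Visit yew.
    At fir: no right child.
    Visit fir.
  Visit reed.
At rose: go right to iris.
  At iris: go left to sage.
    At sage: no left child.
    At sage: go right to mint.
      mint is a leaf — visit mint.
    Visit sage.
  At iris: go right to fig.
    fig is a leaf — visit fig.
  Visit iris.
Visit rose.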